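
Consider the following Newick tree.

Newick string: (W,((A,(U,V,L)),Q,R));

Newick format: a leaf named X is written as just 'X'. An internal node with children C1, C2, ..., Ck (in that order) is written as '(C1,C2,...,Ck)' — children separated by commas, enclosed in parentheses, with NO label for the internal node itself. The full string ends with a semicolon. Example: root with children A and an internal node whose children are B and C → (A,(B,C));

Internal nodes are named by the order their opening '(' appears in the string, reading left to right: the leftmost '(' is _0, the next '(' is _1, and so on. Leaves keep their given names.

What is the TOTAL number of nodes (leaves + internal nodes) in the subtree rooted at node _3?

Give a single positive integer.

Answer: 4

Derivation:
Newick: (W,((A,(U,V,L)),Q,R));
Locate _3: it is the '(' at position 7 (the 4th '(' reading left to right).
Query: subtree rooted at _3
_3: subtree_size = 1 + 3
  U: subtree_size = 1 + 0
  V: subtree_size = 1 + 0
  L: subtree_size = 1 + 0
Total subtree size of _3: 4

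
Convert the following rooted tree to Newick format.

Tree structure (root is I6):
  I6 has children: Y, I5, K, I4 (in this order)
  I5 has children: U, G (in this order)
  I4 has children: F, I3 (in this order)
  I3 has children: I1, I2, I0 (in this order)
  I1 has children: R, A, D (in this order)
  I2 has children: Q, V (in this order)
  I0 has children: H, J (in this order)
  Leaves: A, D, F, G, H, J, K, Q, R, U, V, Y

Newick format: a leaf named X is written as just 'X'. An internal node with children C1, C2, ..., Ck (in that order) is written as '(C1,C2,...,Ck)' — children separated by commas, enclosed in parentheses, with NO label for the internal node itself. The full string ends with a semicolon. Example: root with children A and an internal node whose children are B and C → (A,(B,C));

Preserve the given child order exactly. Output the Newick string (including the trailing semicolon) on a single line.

Answer: (Y,(U,G),K,(F,((R,A,D),(Q,V),(H,J))));

Derivation:
internal I6 with children ['Y', 'I5', 'K', 'I4']
  leaf 'Y' → 'Y'
  internal I5 with children ['U', 'G']
    leaf 'U' → 'U'
    leaf 'G' → 'G'
  → '(U,G)'
  leaf 'K' → 'K'
  internal I4 with children ['F', 'I3']
    leaf 'F' → 'F'
    internal I3 with children ['I1', 'I2', 'I0']
      internal I1 with children ['R', 'A', 'D']
        leaf 'R' → 'R'
        leaf 'A' → 'A'
        leaf 'D' → 'D'
      → '(R,A,D)'
      internal I2 with children ['Q', 'V']
        leaf 'Q' → 'Q'
        leaf 'V' → 'V'
      → '(Q,V)'
      internal I0 with children ['H', 'J']
        leaf 'H' → 'H'
        leaf 'J' → 'J'
      → '(H,J)'
    → '((R,A,D),(Q,V),(H,J))'
  → '(F,((R,A,D),(Q,V),(H,J)))'
→ '(Y,(U,G),K,(F,((R,A,D),(Q,V),(H,J))))'
Final: (Y,(U,G),K,(F,((R,A,D),(Q,V),(H,J))));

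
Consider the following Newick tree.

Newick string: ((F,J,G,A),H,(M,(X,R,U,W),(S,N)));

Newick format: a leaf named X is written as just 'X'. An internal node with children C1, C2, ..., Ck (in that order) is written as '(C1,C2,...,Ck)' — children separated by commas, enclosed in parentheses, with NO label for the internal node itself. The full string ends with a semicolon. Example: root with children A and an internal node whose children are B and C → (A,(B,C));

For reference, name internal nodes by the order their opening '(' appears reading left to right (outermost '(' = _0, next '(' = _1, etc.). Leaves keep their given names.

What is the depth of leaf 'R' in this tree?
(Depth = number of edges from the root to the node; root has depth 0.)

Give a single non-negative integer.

Newick: ((F,J,G,A),H,(M,(X,R,U,W),(S,N)));
Naming internals by '(' encounter order: outermost '(' = _0, next = _1, ...
Query node: R
Path from root: _0 -> _2 -> _3 -> R
Depth of R: 3 (number of edges from root)

Answer: 3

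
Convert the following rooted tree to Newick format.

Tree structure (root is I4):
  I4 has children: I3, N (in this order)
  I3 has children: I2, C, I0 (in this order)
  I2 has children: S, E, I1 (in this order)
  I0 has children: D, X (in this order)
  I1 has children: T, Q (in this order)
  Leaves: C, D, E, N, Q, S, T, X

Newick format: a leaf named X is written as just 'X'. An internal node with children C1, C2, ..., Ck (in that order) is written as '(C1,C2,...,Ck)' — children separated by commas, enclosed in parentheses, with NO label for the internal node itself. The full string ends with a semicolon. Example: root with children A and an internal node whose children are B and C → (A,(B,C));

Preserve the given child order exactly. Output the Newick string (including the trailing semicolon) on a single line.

Answer: (((S,E,(T,Q)),C,(D,X)),N);

Derivation:
internal I4 with children ['I3', 'N']
  internal I3 with children ['I2', 'C', 'I0']
    internal I2 with children ['S', 'E', 'I1']
      leaf 'S' → 'S'
      leaf 'E' → 'E'
      internal I1 with children ['T', 'Q']
        leaf 'T' → 'T'
        leaf 'Q' → 'Q'
      → '(T,Q)'
    → '(S,E,(T,Q))'
    leaf 'C' → 'C'
    internal I0 with children ['D', 'X']
      leaf 'D' → 'D'
      leaf 'X' → 'X'
    → '(D,X)'
  → '((S,E,(T,Q)),C,(D,X))'
  leaf 'N' → 'N'
→ '(((S,E,(T,Q)),C,(D,X)),N)'
Final: (((S,E,(T,Q)),C,(D,X)),N);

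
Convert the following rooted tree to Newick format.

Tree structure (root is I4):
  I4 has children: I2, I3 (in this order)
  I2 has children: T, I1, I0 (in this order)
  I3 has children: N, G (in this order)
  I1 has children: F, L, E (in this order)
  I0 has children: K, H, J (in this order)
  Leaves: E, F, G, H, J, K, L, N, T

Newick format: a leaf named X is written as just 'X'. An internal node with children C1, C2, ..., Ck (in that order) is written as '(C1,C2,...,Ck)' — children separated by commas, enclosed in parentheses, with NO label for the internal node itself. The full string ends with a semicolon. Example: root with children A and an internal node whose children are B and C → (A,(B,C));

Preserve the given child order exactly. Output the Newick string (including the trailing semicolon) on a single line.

Answer: ((T,(F,L,E),(K,H,J)),(N,G));

Derivation:
internal I4 with children ['I2', 'I3']
  internal I2 with children ['T', 'I1', 'I0']
    leaf 'T' → 'T'
    internal I1 with children ['F', 'L', 'E']
      leaf 'F' → 'F'
      leaf 'L' → 'L'
      leaf 'E' → 'E'
    → '(F,L,E)'
    internal I0 with children ['K', 'H', 'J']
      leaf 'K' → 'K'
      leaf 'H' → 'H'
      leaf 'J' → 'J'
    → '(K,H,J)'
  → '(T,(F,L,E),(K,H,J))'
  internal I3 with children ['N', 'G']
    leaf 'N' → 'N'
    leaf 'G' → 'G'
  → '(N,G)'
→ '((T,(F,L,E),(K,H,J)),(N,G))'
Final: ((T,(F,L,E),(K,H,J)),(N,G));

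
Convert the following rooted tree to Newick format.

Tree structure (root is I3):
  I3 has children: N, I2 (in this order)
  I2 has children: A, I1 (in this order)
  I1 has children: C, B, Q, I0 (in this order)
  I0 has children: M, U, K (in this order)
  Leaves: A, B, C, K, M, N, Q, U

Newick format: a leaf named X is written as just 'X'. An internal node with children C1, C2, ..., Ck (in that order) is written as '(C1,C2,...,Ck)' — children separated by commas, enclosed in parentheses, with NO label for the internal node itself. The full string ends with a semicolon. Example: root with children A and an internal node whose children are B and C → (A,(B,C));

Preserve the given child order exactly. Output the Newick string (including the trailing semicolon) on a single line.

Answer: (N,(A,(C,B,Q,(M,U,K))));

Derivation:
internal I3 with children ['N', 'I2']
  leaf 'N' → 'N'
  internal I2 with children ['A', 'I1']
    leaf 'A' → 'A'
    internal I1 with children ['C', 'B', 'Q', 'I0']
      leaf 'C' → 'C'
      leaf 'B' → 'B'
      leaf 'Q' → 'Q'
      internal I0 with children ['M', 'U', 'K']
        leaf 'M' → 'M'
        leaf 'U' → 'U'
        leaf 'K' → 'K'
      → '(M,U,K)'
    → '(C,B,Q,(M,U,K))'
  → '(A,(C,B,Q,(M,U,K)))'
→ '(N,(A,(C,B,Q,(M,U,K))))'
Final: (N,(A,(C,B,Q,(M,U,K))));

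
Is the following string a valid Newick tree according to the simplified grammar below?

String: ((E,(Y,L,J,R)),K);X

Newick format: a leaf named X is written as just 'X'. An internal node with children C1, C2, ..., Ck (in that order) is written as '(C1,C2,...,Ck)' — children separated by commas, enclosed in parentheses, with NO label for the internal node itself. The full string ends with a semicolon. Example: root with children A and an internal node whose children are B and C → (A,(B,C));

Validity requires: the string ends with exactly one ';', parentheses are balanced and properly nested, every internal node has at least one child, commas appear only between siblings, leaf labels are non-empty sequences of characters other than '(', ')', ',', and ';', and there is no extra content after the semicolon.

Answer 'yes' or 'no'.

Input: ((E,(Y,L,J,R)),K);X
Paren balance: 3 '(' vs 3 ')' OK
Ends with single ';': False
Full parse: FAILS (must end with ;)
Valid: False

Answer: no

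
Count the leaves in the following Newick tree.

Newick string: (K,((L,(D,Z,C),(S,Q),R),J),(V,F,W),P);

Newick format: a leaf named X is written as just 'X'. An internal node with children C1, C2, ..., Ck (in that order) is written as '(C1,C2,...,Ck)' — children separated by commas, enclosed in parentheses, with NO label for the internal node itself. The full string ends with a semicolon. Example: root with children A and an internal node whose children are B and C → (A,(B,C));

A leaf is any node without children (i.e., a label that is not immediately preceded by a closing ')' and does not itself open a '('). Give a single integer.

Answer: 13

Derivation:
Newick: (K,((L,(D,Z,C),(S,Q),R),J),(V,F,W),P);
Scan left-to-right; a leaf is any maximal label run not followed by '(':
  pos 1: leaf 'K' → count = 1
  pos 5: leaf 'L' → count = 2
  pos 8: leaf 'D' → count = 3
  pos 10: leaf 'Z' → count = 4
  pos 12: leaf 'C' → count = 5
  pos 16: leaf 'S' → count = 6
  pos 18: leaf 'Q' → count = 7
  pos 21: leaf 'R' → count = 8
  pos 24: leaf 'J' → count = 9
  pos 28: leaf 'V' → count = 10
  pos 30: leaf 'F' → count = 11
  pos 32: leaf 'W' → count = 12
  pos 35: leaf 'P' → count = 13
Total leaves: 13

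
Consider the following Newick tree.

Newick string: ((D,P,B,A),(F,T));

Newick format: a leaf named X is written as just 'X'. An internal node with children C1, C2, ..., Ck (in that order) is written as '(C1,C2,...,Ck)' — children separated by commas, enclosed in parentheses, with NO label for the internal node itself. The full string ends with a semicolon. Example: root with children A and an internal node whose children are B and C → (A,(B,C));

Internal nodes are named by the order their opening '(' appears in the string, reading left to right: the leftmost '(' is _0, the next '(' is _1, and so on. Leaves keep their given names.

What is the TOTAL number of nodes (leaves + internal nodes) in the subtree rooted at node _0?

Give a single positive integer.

Answer: 9

Derivation:
Newick: ((D,P,B,A),(F,T));
Locate _0: it is the '(' at position 0 (the 1st '(' reading left to right).
Query: subtree rooted at _0
_0: subtree_size = 1 + 8
  _1: subtree_size = 1 + 4
    D: subtree_size = 1 + 0
    P: subtree_size = 1 + 0
    B: subtree_size = 1 + 0
    A: subtree_size = 1 + 0
  _2: subtree_size = 1 + 2
    F: subtree_size = 1 + 0
    T: subtree_size = 1 + 0
Total subtree size of _0: 9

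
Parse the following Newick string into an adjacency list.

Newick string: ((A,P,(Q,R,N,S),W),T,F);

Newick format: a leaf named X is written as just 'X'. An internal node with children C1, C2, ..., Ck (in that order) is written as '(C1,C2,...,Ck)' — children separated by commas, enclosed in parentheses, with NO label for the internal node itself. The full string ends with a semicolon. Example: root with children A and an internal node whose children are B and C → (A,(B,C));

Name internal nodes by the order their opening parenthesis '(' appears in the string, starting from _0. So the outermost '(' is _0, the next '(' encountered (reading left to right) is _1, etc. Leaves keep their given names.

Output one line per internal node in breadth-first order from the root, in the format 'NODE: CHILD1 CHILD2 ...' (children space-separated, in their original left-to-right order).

Answer: _0: _1 T F
_1: A P _2 W
_2: Q R N S

Derivation:
Input: ((A,P,(Q,R,N,S),W),T,F);
Scanning left-to-right, naming '(' by encounter order:
  pos 0: '(' -> open internal node _0 (depth 1)
  pos 1: '(' -> open internal node _1 (depth 2)
  pos 6: '(' -> open internal node _2 (depth 3)
  pos 14: ')' -> close internal node _2 (now at depth 2)
  pos 17: ')' -> close internal node _1 (now at depth 1)
  pos 22: ')' -> close internal node _0 (now at depth 0)
Total internal nodes: 3
BFS adjacency from root:
  _0: _1 T F
  _1: A P _2 W
  _2: Q R N S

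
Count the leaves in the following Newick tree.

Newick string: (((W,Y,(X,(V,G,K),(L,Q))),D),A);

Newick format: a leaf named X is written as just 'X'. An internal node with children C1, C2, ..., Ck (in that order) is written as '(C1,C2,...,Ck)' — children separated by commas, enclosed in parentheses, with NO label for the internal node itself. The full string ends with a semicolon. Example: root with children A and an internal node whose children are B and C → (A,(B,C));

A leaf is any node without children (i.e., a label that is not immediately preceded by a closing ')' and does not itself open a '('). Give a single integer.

Answer: 10

Derivation:
Newick: (((W,Y,(X,(V,G,K),(L,Q))),D),A);
Scan left-to-right; a leaf is any maximal label run not followed by '(':
  pos 3: leaf 'W' → count = 1
  pos 5: leaf 'Y' → count = 2
  pos 8: leaf 'X' → count = 3
  pos 11: leaf 'V' → count = 4
  pos 13: leaf 'G' → count = 5
  pos 15: leaf 'K' → count = 6
  pos 19: leaf 'L' → count = 7
  pos 21: leaf 'Q' → count = 8
  pos 26: leaf 'D' → count = 9
  pos 29: leaf 'A' → count = 10
Total leaves: 10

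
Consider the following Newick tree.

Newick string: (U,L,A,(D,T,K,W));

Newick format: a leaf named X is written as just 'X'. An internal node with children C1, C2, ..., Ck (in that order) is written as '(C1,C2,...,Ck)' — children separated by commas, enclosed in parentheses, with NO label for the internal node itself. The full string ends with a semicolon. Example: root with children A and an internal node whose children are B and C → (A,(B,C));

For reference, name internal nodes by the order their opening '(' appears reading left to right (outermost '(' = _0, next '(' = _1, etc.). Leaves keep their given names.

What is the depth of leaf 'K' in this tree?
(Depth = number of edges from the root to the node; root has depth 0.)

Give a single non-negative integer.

Answer: 2

Derivation:
Newick: (U,L,A,(D,T,K,W));
Naming internals by '(' encounter order: outermost '(' = _0, next = _1, ...
Query node: K
Path from root: _0 -> _1 -> K
Depth of K: 2 (number of edges from root)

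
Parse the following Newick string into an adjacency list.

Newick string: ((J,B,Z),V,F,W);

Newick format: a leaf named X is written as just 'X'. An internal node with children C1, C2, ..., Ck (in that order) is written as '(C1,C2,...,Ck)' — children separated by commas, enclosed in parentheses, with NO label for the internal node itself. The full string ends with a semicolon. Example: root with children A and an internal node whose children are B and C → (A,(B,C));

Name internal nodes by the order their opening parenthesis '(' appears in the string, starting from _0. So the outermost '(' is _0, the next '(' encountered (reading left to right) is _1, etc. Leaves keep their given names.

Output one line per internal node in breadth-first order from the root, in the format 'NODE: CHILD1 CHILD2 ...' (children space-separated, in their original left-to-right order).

Input: ((J,B,Z),V,F,W);
Scanning left-to-right, naming '(' by encounter order:
  pos 0: '(' -> open internal node _0 (depth 1)
  pos 1: '(' -> open internal node _1 (depth 2)
  pos 7: ')' -> close internal node _1 (now at depth 1)
  pos 14: ')' -> close internal node _0 (now at depth 0)
Total internal nodes: 2
BFS adjacency from root:
  _0: _1 V F W
  _1: J B Z

Answer: _0: _1 V F W
_1: J B Z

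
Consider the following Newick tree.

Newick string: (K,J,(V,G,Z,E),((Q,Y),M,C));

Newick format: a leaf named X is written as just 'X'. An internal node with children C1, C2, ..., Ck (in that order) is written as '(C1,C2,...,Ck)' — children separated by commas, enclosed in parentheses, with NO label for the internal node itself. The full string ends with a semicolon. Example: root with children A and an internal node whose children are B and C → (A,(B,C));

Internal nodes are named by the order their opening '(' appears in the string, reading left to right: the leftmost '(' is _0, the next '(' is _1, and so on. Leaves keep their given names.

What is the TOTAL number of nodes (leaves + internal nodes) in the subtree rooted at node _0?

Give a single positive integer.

Answer: 14

Derivation:
Newick: (K,J,(V,G,Z,E),((Q,Y),M,C));
Locate _0: it is the '(' at position 0 (the 1st '(' reading left to right).
Query: subtree rooted at _0
_0: subtree_size = 1 + 13
  K: subtree_size = 1 + 0
  J: subtree_size = 1 + 0
  _1: subtree_size = 1 + 4
    V: subtree_size = 1 + 0
    G: subtree_size = 1 + 0
    Z: subtree_size = 1 + 0
    E: subtree_size = 1 + 0
  _2: subtree_size = 1 + 5
    _3: subtree_size = 1 + 2
      Q: subtree_size = 1 + 0
      Y: subtree_size = 1 + 0
    M: subtree_size = 1 + 0
    C: subtree_size = 1 + 0
Total subtree size of _0: 14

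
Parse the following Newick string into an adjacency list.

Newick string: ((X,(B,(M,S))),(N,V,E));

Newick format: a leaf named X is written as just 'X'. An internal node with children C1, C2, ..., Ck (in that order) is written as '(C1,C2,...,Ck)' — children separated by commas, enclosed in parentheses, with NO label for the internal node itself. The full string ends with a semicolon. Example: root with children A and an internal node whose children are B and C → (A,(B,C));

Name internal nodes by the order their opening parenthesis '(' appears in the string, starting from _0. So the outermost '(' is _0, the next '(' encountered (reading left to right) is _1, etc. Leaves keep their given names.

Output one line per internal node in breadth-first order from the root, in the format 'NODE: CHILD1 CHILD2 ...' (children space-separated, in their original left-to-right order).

Input: ((X,(B,(M,S))),(N,V,E));
Scanning left-to-right, naming '(' by encounter order:
  pos 0: '(' -> open internal node _0 (depth 1)
  pos 1: '(' -> open internal node _1 (depth 2)
  pos 4: '(' -> open internal node _2 (depth 3)
  pos 7: '(' -> open internal node _3 (depth 4)
  pos 11: ')' -> close internal node _3 (now at depth 3)
  pos 12: ')' -> close internal node _2 (now at depth 2)
  pos 13: ')' -> close internal node _1 (now at depth 1)
  pos 15: '(' -> open internal node _4 (depth 2)
  pos 21: ')' -> close internal node _4 (now at depth 1)
  pos 22: ')' -> close internal node _0 (now at depth 0)
Total internal nodes: 5
BFS adjacency from root:
  _0: _1 _4
  _1: X _2
  _4: N V E
  _2: B _3
  _3: M S

Answer: _0: _1 _4
_1: X _2
_4: N V E
_2: B _3
_3: M S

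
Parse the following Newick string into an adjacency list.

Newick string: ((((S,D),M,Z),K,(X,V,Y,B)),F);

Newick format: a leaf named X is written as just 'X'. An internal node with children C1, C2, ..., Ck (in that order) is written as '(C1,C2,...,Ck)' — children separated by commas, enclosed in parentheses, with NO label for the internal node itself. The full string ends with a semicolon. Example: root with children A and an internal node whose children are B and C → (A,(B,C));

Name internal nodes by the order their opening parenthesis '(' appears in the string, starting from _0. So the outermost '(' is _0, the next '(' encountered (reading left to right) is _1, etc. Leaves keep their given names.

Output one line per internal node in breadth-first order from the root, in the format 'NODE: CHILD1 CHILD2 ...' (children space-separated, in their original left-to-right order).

Answer: _0: _1 F
_1: _2 K _4
_2: _3 M Z
_4: X V Y B
_3: S D

Derivation:
Input: ((((S,D),M,Z),K,(X,V,Y,B)),F);
Scanning left-to-right, naming '(' by encounter order:
  pos 0: '(' -> open internal node _0 (depth 1)
  pos 1: '(' -> open internal node _1 (depth 2)
  pos 2: '(' -> open internal node _2 (depth 3)
  pos 3: '(' -> open internal node _3 (depth 4)
  pos 7: ')' -> close internal node _3 (now at depth 3)
  pos 12: ')' -> close internal node _2 (now at depth 2)
  pos 16: '(' -> open internal node _4 (depth 3)
  pos 24: ')' -> close internal node _4 (now at depth 2)
  pos 25: ')' -> close internal node _1 (now at depth 1)
  pos 28: ')' -> close internal node _0 (now at depth 0)
Total internal nodes: 5
BFS adjacency from root:
  _0: _1 F
  _1: _2 K _4
  _2: _3 M Z
  _4: X V Y B
  _3: S D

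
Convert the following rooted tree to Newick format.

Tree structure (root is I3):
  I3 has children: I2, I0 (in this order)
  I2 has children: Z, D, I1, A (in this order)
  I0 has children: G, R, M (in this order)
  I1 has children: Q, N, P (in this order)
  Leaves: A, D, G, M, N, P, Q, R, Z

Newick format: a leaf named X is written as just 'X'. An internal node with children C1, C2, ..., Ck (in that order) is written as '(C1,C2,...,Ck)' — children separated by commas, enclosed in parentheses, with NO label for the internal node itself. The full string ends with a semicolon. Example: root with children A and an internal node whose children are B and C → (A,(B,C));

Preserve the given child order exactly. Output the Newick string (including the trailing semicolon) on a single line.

internal I3 with children ['I2', 'I0']
  internal I2 with children ['Z', 'D', 'I1', 'A']
    leaf 'Z' → 'Z'
    leaf 'D' → 'D'
    internal I1 with children ['Q', 'N', 'P']
      leaf 'Q' → 'Q'
      leaf 'N' → 'N'
      leaf 'P' → 'P'
    → '(Q,N,P)'
    leaf 'A' → 'A'
  → '(Z,D,(Q,N,P),A)'
  internal I0 with children ['G', 'R', 'M']
    leaf 'G' → 'G'
    leaf 'R' → 'R'
    leaf 'M' → 'M'
  → '(G,R,M)'
→ '((Z,D,(Q,N,P),A),(G,R,M))'
Final: ((Z,D,(Q,N,P),A),(G,R,M));

Answer: ((Z,D,(Q,N,P),A),(G,R,M));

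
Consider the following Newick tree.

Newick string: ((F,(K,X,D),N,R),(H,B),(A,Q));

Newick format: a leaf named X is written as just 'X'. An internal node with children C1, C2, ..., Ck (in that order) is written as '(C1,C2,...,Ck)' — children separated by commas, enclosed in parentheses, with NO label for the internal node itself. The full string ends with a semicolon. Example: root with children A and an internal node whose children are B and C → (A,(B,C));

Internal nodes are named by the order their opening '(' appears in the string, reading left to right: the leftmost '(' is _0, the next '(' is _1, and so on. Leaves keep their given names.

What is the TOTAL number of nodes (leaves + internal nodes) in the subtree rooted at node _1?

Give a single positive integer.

Answer: 8

Derivation:
Newick: ((F,(K,X,D),N,R),(H,B),(A,Q));
Locate _1: it is the '(' at position 1 (the 2nd '(' reading left to right).
Query: subtree rooted at _1
_1: subtree_size = 1 + 7
  F: subtree_size = 1 + 0
  _2: subtree_size = 1 + 3
    K: subtree_size = 1 + 0
    X: subtree_size = 1 + 0
    D: subtree_size = 1 + 0
  N: subtree_size = 1 + 0
  R: subtree_size = 1 + 0
Total subtree size of _1: 8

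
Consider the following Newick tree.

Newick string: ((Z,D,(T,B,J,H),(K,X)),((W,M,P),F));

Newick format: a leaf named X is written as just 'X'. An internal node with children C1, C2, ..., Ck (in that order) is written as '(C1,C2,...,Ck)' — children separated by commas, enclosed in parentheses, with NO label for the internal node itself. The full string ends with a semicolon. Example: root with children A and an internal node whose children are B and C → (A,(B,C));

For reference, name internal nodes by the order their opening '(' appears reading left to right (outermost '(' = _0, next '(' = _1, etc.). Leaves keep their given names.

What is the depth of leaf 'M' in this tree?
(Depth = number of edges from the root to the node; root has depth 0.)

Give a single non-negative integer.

Newick: ((Z,D,(T,B,J,H),(K,X)),((W,M,P),F));
Naming internals by '(' encounter order: outermost '(' = _0, next = _1, ...
Query node: M
Path from root: _0 -> _4 -> _5 -> M
Depth of M: 3 (number of edges from root)

Answer: 3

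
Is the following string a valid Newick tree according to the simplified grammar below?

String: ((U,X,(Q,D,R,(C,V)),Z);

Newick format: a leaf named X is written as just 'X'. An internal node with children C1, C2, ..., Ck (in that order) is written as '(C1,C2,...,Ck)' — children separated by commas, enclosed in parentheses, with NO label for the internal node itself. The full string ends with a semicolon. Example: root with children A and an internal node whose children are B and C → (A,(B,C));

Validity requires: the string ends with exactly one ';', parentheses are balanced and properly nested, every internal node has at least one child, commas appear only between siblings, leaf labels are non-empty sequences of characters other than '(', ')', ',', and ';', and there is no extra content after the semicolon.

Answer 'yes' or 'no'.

Input: ((U,X,(Q,D,R,(C,V)),Z);
Paren balance: 4 '(' vs 3 ')' MISMATCH
Ends with single ';': True
Full parse: FAILS (expected , or ) at pos 22)
Valid: False

Answer: no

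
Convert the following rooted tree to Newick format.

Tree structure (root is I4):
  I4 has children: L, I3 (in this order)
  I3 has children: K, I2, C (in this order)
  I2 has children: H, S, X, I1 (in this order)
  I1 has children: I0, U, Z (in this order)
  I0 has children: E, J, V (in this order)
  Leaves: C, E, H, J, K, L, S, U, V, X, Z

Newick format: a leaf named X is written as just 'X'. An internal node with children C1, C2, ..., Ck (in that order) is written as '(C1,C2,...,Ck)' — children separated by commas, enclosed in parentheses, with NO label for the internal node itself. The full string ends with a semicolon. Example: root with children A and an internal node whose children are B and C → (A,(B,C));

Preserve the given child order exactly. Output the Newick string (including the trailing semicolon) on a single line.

Answer: (L,(K,(H,S,X,((E,J,V),U,Z)),C));

Derivation:
internal I4 with children ['L', 'I3']
  leaf 'L' → 'L'
  internal I3 with children ['K', 'I2', 'C']
    leaf 'K' → 'K'
    internal I2 with children ['H', 'S', 'X', 'I1']
      leaf 'H' → 'H'
      leaf 'S' → 'S'
      leaf 'X' → 'X'
      internal I1 with children ['I0', 'U', 'Z']
        internal I0 with children ['E', 'J', 'V']
          leaf 'E' → 'E'
          leaf 'J' → 'J'
          leaf 'V' → 'V'
        → '(E,J,V)'
        leaf 'U' → 'U'
        leaf 'Z' → 'Z'
      → '((E,J,V),U,Z)'
    → '(H,S,X,((E,J,V),U,Z))'
    leaf 'C' → 'C'
  → '(K,(H,S,X,((E,J,V),U,Z)),C)'
→ '(L,(K,(H,S,X,((E,J,V),U,Z)),C))'
Final: (L,(K,(H,S,X,((E,J,V),U,Z)),C));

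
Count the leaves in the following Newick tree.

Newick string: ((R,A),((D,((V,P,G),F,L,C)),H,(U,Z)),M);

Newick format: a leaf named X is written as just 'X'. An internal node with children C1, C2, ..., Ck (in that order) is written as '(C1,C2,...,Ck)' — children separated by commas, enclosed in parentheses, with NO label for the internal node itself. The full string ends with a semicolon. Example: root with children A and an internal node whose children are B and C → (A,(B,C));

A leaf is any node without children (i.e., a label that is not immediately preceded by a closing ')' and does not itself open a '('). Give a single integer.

Answer: 13

Derivation:
Newick: ((R,A),((D,((V,P,G),F,L,C)),H,(U,Z)),M);
Scan left-to-right; a leaf is any maximal label run not followed by '(':
  pos 2: leaf 'R' → count = 1
  pos 4: leaf 'A' → count = 2
  pos 9: leaf 'D' → count = 3
  pos 13: leaf 'V' → count = 4
  pos 15: leaf 'P' → count = 5
  pos 17: leaf 'G' → count = 6
  pos 20: leaf 'F' → count = 7
  pos 22: leaf 'L' → count = 8
  pos 24: leaf 'C' → count = 9
  pos 28: leaf 'H' → count = 10
  pos 31: leaf 'U' → count = 11
  pos 33: leaf 'Z' → count = 12
  pos 37: leaf 'M' → count = 13
Total leaves: 13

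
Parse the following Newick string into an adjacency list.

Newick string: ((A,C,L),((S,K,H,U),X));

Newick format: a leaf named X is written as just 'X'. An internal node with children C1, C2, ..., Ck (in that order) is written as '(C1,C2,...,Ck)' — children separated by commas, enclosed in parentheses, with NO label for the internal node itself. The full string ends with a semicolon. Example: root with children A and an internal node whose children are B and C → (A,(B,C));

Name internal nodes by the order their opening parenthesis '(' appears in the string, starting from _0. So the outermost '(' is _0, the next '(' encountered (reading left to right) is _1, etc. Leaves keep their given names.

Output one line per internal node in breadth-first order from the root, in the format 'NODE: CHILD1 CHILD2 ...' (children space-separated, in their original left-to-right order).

Answer: _0: _1 _2
_1: A C L
_2: _3 X
_3: S K H U

Derivation:
Input: ((A,C,L),((S,K,H,U),X));
Scanning left-to-right, naming '(' by encounter order:
  pos 0: '(' -> open internal node _0 (depth 1)
  pos 1: '(' -> open internal node _1 (depth 2)
  pos 7: ')' -> close internal node _1 (now at depth 1)
  pos 9: '(' -> open internal node _2 (depth 2)
  pos 10: '(' -> open internal node _3 (depth 3)
  pos 18: ')' -> close internal node _3 (now at depth 2)
  pos 21: ')' -> close internal node _2 (now at depth 1)
  pos 22: ')' -> close internal node _0 (now at depth 0)
Total internal nodes: 4
BFS adjacency from root:
  _0: _1 _2
  _1: A C L
  _2: _3 X
  _3: S K H U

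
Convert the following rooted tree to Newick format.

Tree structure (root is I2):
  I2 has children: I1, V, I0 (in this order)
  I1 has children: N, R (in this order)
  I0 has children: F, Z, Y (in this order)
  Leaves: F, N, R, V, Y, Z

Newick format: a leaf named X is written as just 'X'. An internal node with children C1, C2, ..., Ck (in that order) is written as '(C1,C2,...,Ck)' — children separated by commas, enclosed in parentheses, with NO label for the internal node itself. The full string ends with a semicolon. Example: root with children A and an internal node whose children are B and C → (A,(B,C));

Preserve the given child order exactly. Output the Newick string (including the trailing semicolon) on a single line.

Answer: ((N,R),V,(F,Z,Y));

Derivation:
internal I2 with children ['I1', 'V', 'I0']
  internal I1 with children ['N', 'R']
    leaf 'N' → 'N'
    leaf 'R' → 'R'
  → '(N,R)'
  leaf 'V' → 'V'
  internal I0 with children ['F', 'Z', 'Y']
    leaf 'F' → 'F'
    leaf 'Z' → 'Z'
    leaf 'Y' → 'Y'
  → '(F,Z,Y)'
→ '((N,R),V,(F,Z,Y))'
Final: ((N,R),V,(F,Z,Y));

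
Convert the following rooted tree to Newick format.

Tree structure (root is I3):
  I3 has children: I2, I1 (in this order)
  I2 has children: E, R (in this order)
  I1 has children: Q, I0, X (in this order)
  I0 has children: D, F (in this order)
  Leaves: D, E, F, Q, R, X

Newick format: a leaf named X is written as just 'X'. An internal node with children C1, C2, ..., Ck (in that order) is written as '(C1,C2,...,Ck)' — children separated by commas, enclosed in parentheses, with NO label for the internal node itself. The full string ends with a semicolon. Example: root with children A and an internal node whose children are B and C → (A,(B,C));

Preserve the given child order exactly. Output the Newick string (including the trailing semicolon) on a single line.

internal I3 with children ['I2', 'I1']
  internal I2 with children ['E', 'R']
    leaf 'E' → 'E'
    leaf 'R' → 'R'
  → '(E,R)'
  internal I1 with children ['Q', 'I0', 'X']
    leaf 'Q' → 'Q'
    internal I0 with children ['D', 'F']
      leaf 'D' → 'D'
      leaf 'F' → 'F'
    → '(D,F)'
    leaf 'X' → 'X'
  → '(Q,(D,F),X)'
→ '((E,R),(Q,(D,F),X))'
Final: ((E,R),(Q,(D,F),X));

Answer: ((E,R),(Q,(D,F),X));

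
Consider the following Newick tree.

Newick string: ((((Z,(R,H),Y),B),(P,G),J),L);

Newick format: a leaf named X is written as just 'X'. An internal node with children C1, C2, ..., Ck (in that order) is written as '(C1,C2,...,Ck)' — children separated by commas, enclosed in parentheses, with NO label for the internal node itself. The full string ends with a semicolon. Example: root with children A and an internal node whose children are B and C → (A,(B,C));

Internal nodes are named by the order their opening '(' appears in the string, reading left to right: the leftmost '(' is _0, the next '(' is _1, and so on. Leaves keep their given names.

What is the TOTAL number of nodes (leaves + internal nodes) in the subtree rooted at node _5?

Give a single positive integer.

Newick: ((((Z,(R,H),Y),B),(P,G),J),L);
Locate _5: it is the '(' at position 18 (the 6th '(' reading left to right).
Query: subtree rooted at _5
_5: subtree_size = 1 + 2
  P: subtree_size = 1 + 0
  G: subtree_size = 1 + 0
Total subtree size of _5: 3

Answer: 3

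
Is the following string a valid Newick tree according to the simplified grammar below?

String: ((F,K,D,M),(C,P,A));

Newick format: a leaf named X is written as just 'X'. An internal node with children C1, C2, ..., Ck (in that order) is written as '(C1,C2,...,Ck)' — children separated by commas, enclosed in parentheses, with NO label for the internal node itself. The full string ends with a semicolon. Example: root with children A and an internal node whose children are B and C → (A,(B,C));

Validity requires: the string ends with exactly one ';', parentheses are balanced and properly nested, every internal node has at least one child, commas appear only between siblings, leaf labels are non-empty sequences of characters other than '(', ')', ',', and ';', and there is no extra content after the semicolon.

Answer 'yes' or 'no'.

Answer: yes

Derivation:
Input: ((F,K,D,M),(C,P,A));
Paren balance: 3 '(' vs 3 ')' OK
Ends with single ';': True
Full parse: OK
Valid: True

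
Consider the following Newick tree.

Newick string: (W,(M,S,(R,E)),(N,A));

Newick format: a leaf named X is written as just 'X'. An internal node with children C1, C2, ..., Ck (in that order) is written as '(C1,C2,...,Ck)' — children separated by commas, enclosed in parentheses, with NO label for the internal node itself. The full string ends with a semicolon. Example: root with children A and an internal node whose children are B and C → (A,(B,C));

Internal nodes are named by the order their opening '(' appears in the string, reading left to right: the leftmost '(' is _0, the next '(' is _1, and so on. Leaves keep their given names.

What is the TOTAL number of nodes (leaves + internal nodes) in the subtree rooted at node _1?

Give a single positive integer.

Newick: (W,(M,S,(R,E)),(N,A));
Locate _1: it is the '(' at position 3 (the 2nd '(' reading left to right).
Query: subtree rooted at _1
_1: subtree_size = 1 + 5
  M: subtree_size = 1 + 0
  S: subtree_size = 1 + 0
  _2: subtree_size = 1 + 2
    R: subtree_size = 1 + 0
    E: subtree_size = 1 + 0
Total subtree size of _1: 6

Answer: 6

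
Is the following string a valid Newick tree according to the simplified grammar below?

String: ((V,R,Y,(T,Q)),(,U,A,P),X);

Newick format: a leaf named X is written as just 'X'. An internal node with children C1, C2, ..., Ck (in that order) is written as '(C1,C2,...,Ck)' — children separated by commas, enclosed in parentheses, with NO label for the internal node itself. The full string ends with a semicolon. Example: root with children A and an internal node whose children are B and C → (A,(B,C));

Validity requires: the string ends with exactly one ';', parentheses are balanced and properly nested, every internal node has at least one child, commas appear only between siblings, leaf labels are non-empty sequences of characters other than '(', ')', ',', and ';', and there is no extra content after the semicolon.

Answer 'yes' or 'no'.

Input: ((V,R,Y,(T,Q)),(,U,A,P),X);
Paren balance: 4 '(' vs 4 ')' OK
Ends with single ';': True
Full parse: FAILS (empty leaf label at pos 16)
Valid: False

Answer: no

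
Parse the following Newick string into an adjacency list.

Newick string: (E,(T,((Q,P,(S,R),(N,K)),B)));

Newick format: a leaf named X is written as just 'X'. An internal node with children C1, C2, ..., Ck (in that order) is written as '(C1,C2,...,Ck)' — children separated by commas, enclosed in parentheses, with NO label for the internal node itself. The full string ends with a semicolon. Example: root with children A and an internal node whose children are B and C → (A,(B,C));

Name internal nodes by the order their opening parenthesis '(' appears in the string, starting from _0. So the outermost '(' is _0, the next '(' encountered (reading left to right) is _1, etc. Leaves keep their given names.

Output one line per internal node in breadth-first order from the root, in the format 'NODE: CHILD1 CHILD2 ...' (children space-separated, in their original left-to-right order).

Input: (E,(T,((Q,P,(S,R),(N,K)),B)));
Scanning left-to-right, naming '(' by encounter order:
  pos 0: '(' -> open internal node _0 (depth 1)
  pos 3: '(' -> open internal node _1 (depth 2)
  pos 6: '(' -> open internal node _2 (depth 3)
  pos 7: '(' -> open internal node _3 (depth 4)
  pos 12: '(' -> open internal node _4 (depth 5)
  pos 16: ')' -> close internal node _4 (now at depth 4)
  pos 18: '(' -> open internal node _5 (depth 5)
  pos 22: ')' -> close internal node _5 (now at depth 4)
  pos 23: ')' -> close internal node _3 (now at depth 3)
  pos 26: ')' -> close internal node _2 (now at depth 2)
  pos 27: ')' -> close internal node _1 (now at depth 1)
  pos 28: ')' -> close internal node _0 (now at depth 0)
Total internal nodes: 6
BFS adjacency from root:
  _0: E _1
  _1: T _2
  _2: _3 B
  _3: Q P _4 _5
  _4: S R
  _5: N K

Answer: _0: E _1
_1: T _2
_2: _3 B
_3: Q P _4 _5
_4: S R
_5: N K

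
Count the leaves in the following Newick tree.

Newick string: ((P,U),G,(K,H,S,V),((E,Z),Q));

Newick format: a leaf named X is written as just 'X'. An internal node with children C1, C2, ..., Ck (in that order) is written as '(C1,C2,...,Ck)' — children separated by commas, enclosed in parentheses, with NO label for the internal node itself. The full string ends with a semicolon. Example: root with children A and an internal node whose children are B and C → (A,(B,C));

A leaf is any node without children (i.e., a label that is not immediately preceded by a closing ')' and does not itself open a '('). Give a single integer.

Answer: 10

Derivation:
Newick: ((P,U),G,(K,H,S,V),((E,Z),Q));
Scan left-to-right; a leaf is any maximal label run not followed by '(':
  pos 2: leaf 'P' → count = 1
  pos 4: leaf 'U' → count = 2
  pos 7: leaf 'G' → count = 3
  pos 10: leaf 'K' → count = 4
  pos 12: leaf 'H' → count = 5
  pos 14: leaf 'S' → count = 6
  pos 16: leaf 'V' → count = 7
  pos 21: leaf 'E' → count = 8
  pos 23: leaf 'Z' → count = 9
  pos 26: leaf 'Q' → count = 10
Total leaves: 10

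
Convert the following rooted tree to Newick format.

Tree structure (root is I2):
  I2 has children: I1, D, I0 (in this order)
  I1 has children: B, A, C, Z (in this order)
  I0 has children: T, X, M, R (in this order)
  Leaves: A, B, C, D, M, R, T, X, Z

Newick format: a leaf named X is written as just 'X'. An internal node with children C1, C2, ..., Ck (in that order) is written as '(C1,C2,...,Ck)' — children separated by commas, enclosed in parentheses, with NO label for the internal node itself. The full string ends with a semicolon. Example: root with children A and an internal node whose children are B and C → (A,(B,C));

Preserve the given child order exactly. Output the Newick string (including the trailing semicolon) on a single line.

Answer: ((B,A,C,Z),D,(T,X,M,R));

Derivation:
internal I2 with children ['I1', 'D', 'I0']
  internal I1 with children ['B', 'A', 'C', 'Z']
    leaf 'B' → 'B'
    leaf 'A' → 'A'
    leaf 'C' → 'C'
    leaf 'Z' → 'Z'
  → '(B,A,C,Z)'
  leaf 'D' → 'D'
  internal I0 with children ['T', 'X', 'M', 'R']
    leaf 'T' → 'T'
    leaf 'X' → 'X'
    leaf 'M' → 'M'
    leaf 'R' → 'R'
  → '(T,X,M,R)'
→ '((B,A,C,Z),D,(T,X,M,R))'
Final: ((B,A,C,Z),D,(T,X,M,R));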